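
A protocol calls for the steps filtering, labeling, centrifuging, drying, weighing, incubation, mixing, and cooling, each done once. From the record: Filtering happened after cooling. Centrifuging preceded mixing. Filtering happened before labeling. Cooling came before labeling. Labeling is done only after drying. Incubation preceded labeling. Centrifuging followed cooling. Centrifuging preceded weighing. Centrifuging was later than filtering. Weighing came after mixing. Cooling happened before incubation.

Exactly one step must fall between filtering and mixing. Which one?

Tracing the constraints gives filtering → centrifuging → mixing, so centrifuging sits after filtering and before mixing.
No other step is forced both after filtering and before mixing.

centrifuging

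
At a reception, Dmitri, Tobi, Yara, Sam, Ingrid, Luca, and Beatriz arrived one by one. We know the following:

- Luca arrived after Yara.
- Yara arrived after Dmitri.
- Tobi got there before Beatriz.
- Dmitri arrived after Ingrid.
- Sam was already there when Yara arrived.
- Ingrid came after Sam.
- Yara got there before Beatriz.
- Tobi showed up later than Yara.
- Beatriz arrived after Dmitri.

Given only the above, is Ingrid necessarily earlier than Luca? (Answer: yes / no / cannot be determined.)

Chain the constraints: Ingrid → Dmitri → Yara → Luca. Each link is directly stated, so Ingrid comes before Luca.

yes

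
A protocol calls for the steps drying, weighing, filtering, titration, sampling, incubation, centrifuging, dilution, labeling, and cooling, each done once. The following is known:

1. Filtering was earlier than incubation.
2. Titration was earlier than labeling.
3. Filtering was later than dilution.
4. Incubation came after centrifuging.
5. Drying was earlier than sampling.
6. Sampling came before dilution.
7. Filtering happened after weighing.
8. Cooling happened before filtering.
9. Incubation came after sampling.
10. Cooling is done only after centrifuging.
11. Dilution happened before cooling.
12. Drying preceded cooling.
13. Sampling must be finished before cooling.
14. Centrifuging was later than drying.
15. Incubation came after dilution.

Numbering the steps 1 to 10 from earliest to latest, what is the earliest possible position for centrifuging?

2

Drying must come before centrifuging — 1 forced predecessor.
Nothing else is forced ahead of centrifuging, so its earliest slot is position 1 + 1 = 2.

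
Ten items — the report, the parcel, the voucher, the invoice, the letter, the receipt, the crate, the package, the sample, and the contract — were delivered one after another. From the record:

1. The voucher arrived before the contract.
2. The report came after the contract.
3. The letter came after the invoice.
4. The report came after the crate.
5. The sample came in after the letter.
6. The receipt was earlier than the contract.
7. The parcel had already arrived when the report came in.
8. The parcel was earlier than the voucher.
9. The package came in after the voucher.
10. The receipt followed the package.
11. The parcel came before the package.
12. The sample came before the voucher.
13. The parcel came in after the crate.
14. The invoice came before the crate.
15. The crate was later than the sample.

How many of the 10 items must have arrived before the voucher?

Directly stated before the voucher: the parcel and the sample.
The crate reaches the voucher via the crate → the parcel → the voucher.
The invoice reaches the voucher via the invoice → the crate → the parcel → the voucher.
The letter reaches the voucher via the letter → the sample → the voucher.
That's the crate, the invoice, the letter, the parcel, and the sample — 5 in all.

5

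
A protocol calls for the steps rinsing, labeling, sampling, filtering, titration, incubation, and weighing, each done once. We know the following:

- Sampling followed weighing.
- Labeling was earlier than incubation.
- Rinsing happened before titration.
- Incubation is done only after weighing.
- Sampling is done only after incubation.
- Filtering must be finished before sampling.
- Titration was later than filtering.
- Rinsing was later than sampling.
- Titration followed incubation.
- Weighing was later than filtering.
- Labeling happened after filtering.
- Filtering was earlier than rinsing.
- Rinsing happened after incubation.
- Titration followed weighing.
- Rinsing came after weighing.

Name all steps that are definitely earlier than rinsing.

filtering, incubation, labeling, sampling, weighing

Directly stated before rinsing: filtering, incubation, sampling, and weighing.
Labeling reaches rinsing via labeling → incubation → rinsing.
No chain forces titration ahead of rinsing.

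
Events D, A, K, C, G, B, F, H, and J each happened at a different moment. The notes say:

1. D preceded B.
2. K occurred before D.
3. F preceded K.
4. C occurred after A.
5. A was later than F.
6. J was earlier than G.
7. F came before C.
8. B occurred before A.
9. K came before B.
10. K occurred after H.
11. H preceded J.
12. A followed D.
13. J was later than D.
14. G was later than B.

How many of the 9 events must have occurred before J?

4

Directly stated before J: D and H.
F reaches J via F → K → D → J.
K reaches J via K → D → J.
That's D, F, H, and K — 4 in all.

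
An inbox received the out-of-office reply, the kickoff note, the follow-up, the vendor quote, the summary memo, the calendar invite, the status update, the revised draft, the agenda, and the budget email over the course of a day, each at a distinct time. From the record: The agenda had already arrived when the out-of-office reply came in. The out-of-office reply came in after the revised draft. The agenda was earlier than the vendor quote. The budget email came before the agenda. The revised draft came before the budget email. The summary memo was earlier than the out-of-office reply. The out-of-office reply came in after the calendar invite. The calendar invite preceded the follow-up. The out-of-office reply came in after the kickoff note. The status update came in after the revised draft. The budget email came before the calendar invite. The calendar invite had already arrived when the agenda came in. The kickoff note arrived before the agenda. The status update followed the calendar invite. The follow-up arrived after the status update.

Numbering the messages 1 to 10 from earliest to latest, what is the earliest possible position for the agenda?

The budget email, the calendar invite, the kickoff note, and the revised draft must all come before the agenda — 4 forced predecessors.
Nothing else is forced ahead of the agenda, so its earliest slot is position 4 + 1 = 5.

5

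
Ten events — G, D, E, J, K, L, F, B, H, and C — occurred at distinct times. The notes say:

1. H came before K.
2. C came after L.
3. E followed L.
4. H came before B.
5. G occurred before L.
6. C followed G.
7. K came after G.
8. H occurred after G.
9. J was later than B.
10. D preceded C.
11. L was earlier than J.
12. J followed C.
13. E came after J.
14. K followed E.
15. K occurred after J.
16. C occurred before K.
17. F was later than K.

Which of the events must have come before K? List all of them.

Directly stated before K: C, E, G, H, and J.
B reaches K via B → J → K.
D reaches K via D → C → K.
L reaches K via L → J → K.
No chain forces F ahead of K.

B, C, D, E, G, H, J, L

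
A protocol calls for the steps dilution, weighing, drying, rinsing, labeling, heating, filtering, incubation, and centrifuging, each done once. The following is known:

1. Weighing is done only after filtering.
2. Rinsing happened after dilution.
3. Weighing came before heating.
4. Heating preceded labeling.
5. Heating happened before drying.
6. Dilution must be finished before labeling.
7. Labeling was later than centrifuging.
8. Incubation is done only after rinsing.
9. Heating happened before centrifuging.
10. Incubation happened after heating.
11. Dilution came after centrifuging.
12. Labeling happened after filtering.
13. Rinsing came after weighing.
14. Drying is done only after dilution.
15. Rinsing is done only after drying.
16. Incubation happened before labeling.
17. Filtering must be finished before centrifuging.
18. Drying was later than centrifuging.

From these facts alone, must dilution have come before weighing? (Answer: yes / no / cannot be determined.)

no

Tracing the constraints gives weighing → heating → centrifuging → dilution, so weighing must come before dilution.
That means dilution cannot be before weighing.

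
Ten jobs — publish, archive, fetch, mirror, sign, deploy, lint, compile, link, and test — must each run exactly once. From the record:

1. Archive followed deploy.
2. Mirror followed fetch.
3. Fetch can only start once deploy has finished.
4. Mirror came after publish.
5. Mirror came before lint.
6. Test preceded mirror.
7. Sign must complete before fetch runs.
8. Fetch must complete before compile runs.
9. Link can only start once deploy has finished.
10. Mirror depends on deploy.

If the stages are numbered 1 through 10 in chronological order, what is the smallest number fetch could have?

Deploy and sign must both come before fetch — 2 forced predecessors.
Nothing else is forced ahead of fetch, so its earliest slot is position 2 + 1 = 3.

3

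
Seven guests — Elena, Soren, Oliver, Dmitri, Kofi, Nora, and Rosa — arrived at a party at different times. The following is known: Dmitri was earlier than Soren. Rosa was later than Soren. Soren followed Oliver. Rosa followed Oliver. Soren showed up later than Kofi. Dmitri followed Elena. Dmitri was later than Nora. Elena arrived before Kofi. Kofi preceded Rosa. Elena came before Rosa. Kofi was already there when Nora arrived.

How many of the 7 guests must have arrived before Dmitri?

Directly stated before Dmitri: Elena and Nora.
Kofi reaches Dmitri via Kofi → Nora → Dmitri.
That's Elena, Kofi, and Nora — 3 in all.

3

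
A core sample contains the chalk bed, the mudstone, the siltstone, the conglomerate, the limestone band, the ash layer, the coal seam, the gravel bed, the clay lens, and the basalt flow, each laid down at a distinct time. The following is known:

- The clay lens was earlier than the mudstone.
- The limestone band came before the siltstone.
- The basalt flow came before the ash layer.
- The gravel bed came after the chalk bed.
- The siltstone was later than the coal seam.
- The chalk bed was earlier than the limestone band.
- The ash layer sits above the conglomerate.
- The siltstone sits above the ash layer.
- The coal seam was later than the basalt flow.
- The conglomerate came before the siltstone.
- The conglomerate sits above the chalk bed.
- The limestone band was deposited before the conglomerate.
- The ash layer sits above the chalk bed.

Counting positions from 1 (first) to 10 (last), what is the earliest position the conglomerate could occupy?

The chalk bed and the limestone band must both come before the conglomerate — 2 forced predecessors.
Nothing else is forced ahead of the conglomerate, so its earliest slot is position 2 + 1 = 3.

3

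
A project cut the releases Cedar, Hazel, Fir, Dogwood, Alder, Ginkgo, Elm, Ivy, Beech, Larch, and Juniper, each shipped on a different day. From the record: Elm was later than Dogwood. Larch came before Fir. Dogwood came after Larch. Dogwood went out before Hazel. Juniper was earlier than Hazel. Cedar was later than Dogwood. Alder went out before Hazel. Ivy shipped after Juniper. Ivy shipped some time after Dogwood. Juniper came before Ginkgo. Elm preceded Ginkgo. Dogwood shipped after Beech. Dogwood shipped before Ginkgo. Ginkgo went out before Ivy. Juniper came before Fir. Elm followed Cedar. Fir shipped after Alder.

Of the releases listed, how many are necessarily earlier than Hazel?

Directly stated before Hazel: Alder, Dogwood, and Juniper.
Beech reaches Hazel via Beech → Dogwood → Hazel.
Larch reaches Hazel via Larch → Dogwood → Hazel.
No chain forces Ivy (or any of the others) ahead of Hazel.
That's Alder, Beech, Dogwood, Juniper, and Larch — 5 in all.

5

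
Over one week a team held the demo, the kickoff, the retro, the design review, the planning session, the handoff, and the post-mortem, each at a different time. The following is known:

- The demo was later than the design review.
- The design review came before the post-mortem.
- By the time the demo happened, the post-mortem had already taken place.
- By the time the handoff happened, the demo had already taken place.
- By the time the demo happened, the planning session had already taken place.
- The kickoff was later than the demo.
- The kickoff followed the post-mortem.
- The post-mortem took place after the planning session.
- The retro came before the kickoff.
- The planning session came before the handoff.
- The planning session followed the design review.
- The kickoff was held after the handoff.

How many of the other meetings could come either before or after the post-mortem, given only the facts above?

1

Forced before the post-mortem: the design review and the planning session; forced after the post-mortem: the demo, the handoff, and the kickoff.
That leaves the retro with no forced order relative to the post-mortem — 1.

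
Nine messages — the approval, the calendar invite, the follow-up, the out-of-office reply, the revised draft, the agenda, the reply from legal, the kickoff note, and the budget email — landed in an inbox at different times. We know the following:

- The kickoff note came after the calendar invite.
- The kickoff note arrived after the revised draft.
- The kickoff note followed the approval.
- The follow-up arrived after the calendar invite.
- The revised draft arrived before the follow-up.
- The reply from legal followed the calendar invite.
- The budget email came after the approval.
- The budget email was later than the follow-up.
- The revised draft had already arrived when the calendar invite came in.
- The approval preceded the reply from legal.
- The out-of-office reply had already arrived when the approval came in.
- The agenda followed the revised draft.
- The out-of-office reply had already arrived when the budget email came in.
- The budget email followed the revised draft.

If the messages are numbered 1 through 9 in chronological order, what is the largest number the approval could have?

6

The approval must come before the budget email, the kickoff note, and the reply from legal — 3 messages forced after it.
Everything else can be placed before the approval in some valid order, so the approval can sit as late as position 9 − 3 = 6.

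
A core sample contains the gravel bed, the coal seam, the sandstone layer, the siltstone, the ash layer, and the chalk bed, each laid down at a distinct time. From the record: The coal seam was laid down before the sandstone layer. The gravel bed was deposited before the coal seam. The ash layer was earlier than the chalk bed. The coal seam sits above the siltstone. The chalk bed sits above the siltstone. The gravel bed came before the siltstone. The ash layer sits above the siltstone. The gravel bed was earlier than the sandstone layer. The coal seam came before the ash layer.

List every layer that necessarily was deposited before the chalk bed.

the ash layer, the coal seam, the gravel bed, the siltstone

Directly stated before the chalk bed: the ash layer and the siltstone.
The coal seam reaches the chalk bed via the coal seam → the ash layer → the chalk bed.
The gravel bed reaches the chalk bed via the gravel bed → the siltstone → the chalk bed.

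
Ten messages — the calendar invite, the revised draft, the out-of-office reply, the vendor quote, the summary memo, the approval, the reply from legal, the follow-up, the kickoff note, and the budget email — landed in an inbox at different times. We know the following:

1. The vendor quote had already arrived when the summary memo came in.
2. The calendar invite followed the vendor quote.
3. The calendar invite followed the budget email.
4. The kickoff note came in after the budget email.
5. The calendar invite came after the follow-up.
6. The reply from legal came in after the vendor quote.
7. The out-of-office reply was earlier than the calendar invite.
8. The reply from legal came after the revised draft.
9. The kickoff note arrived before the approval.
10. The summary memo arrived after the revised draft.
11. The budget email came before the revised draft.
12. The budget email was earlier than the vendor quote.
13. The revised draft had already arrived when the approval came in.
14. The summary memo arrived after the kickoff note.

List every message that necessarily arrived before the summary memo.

Directly stated before the summary memo: the kickoff note, the revised draft, and the vendor quote.
The budget email reaches the summary memo via the budget email → the vendor quote → the summary memo.
No chain forces the calendar invite (or any of the others) ahead of the summary memo.

the budget email, the kickoff note, the revised draft, the vendor quote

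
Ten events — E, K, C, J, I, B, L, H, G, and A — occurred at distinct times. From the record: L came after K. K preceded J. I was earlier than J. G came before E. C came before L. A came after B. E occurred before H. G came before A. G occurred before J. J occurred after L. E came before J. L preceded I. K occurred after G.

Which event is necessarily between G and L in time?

Tracing the constraints gives G → K → L, so K sits after G and before L.
No other event is forced both after G and before L.

K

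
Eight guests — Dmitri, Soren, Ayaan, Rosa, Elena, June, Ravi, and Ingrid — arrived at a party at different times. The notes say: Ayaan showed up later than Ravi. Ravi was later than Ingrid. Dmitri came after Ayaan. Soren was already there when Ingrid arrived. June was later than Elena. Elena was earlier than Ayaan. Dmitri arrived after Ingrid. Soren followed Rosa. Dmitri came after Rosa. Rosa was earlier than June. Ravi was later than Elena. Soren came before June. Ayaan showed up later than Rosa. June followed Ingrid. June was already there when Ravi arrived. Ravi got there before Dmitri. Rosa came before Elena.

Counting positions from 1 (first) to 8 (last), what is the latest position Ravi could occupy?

6

Ravi must come before Ayaan and Dmitri — 2 guests forced after them.
Everything else can be placed before Ravi in some valid order, so Ravi can sit as late as position 8 − 2 = 6.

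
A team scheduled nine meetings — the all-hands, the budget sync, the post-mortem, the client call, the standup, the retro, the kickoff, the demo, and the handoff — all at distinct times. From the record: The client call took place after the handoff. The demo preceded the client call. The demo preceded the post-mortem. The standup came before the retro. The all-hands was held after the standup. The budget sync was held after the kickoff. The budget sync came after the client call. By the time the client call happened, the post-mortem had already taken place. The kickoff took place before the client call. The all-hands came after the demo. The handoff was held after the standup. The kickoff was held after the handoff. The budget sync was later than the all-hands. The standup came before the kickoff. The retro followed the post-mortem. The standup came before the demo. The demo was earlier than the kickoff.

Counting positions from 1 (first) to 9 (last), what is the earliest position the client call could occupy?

6

The demo, the handoff, the kickoff, the post-mortem, and the standup must all come before the client call — 5 forced predecessors.
Nothing else is forced ahead of the client call, so its earliest slot is position 5 + 1 = 6.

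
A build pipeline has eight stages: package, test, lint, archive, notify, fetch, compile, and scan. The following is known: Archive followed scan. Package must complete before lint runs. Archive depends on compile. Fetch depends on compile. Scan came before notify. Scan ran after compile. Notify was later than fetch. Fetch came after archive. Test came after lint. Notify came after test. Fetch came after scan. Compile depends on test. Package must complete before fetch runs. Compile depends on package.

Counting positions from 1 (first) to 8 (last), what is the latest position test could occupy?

Test must come before archive, compile, fetch, notify, and scan — 5 stages forced after it.
Everything else can be placed before test in some valid order, so test can sit as late as position 8 − 5 = 3.

3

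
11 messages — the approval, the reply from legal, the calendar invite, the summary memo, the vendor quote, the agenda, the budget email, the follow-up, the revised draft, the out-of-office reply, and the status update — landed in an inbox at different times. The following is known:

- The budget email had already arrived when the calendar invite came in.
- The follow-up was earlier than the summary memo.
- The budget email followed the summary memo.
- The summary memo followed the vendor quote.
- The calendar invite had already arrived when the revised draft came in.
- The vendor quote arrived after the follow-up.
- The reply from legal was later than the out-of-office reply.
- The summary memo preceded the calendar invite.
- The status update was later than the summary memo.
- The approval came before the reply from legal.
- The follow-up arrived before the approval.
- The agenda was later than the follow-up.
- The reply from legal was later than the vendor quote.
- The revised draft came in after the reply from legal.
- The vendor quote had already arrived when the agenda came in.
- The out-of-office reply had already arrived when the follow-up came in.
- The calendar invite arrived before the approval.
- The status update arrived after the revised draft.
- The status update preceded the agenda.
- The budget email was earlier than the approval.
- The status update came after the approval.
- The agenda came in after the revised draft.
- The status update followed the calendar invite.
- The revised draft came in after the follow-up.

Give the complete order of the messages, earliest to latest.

the out-of-office reply, the follow-up, the vendor quote, the summary memo, the budget email, the calendar invite, the approval, the reply from legal, the revised draft, the status update, the agenda

The constraints fix every adjacent pair, so only one ordering works:
the out-of-office reply → the follow-up → the vendor quote → the summary memo → the budget email → the calendar invite → the approval → the reply from legal → the revised draft → the status update → the agenda.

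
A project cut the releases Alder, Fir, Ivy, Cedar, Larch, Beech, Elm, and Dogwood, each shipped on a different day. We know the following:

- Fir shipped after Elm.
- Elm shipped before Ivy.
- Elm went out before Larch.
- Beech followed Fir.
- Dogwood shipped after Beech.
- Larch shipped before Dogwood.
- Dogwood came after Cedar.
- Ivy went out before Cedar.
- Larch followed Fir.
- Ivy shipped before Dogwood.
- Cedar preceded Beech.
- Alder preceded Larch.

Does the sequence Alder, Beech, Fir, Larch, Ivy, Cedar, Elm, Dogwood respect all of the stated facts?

The constraints require Elm before Ivy, but in the proposed sequence Ivy appears ahead of Elm. That one violation is enough.

no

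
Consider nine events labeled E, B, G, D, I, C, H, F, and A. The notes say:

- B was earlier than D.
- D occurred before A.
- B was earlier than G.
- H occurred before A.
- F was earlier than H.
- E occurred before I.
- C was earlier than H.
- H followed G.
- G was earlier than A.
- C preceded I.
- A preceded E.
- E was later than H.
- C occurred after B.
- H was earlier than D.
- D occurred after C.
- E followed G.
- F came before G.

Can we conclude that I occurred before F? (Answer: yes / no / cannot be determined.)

no

Tracing the constraints gives F → G → E → I, so F must come before I.
That means I cannot be before F.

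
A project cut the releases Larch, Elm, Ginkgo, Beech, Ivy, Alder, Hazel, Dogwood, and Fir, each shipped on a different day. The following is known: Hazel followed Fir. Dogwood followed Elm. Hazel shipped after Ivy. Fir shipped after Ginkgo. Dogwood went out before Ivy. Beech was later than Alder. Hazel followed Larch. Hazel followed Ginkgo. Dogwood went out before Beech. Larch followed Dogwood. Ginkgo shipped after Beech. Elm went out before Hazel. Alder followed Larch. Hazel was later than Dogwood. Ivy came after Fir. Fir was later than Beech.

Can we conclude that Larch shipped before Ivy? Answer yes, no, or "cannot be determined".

Chain the constraints: Larch → Alder → Beech → Fir → Ivy. Each link is directly stated, so Larch comes before Ivy.

yes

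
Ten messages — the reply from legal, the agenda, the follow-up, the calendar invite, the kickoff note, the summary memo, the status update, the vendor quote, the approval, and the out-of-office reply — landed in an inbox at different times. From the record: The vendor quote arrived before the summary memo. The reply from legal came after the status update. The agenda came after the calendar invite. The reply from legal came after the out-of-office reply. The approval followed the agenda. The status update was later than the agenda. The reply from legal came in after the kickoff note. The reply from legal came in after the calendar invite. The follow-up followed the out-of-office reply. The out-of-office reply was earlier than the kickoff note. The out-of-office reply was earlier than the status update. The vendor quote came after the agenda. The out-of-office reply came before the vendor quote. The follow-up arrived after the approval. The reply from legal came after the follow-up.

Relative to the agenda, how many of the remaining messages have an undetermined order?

2

Forced before the agenda: the calendar invite; forced after the agenda: the approval, the follow-up, the reply from legal, the status update, the summary memo, and the vendor quote.
That leaves the kickoff note and the out-of-office reply with no forced order relative to the agenda — 2.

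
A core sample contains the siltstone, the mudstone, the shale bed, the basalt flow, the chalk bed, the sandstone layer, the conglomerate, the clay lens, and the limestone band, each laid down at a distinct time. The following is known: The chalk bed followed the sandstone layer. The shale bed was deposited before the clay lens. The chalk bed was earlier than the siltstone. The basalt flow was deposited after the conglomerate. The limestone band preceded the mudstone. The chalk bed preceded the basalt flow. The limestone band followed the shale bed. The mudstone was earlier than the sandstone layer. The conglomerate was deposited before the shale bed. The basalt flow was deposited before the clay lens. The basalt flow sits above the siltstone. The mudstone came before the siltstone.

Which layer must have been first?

the conglomerate

The conglomerate has a chain of constraints placing it before every other layer, so the conglomerate must be first.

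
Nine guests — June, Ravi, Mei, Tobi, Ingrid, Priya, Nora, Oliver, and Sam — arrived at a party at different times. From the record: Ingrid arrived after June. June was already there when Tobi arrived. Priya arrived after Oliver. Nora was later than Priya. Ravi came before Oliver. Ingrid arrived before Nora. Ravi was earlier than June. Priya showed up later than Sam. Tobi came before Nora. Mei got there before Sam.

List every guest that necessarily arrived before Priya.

Directly stated before Priya: Oliver and Sam.
Mei reaches Priya via Mei → Sam → Priya.
Ravi reaches Priya via Ravi → Oliver → Priya.

Mei, Oliver, Ravi, Sam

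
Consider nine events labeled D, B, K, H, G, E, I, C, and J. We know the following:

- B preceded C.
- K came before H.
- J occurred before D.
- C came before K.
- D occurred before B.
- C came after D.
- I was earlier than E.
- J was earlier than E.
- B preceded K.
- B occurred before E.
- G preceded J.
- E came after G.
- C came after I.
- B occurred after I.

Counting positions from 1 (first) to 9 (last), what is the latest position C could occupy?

C must come before H and K — 2 events forced after it.
Everything else can be placed before C in some valid order, so C can sit as late as position 9 − 2 = 7.

7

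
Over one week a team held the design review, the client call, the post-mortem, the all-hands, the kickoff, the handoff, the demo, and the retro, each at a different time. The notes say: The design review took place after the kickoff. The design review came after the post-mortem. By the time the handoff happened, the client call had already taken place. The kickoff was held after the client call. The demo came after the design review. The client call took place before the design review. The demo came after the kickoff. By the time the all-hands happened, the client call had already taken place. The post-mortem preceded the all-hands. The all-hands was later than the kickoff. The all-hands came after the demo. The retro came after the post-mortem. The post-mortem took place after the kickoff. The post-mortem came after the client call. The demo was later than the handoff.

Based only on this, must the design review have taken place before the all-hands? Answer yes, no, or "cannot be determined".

yes

Chain the constraints: the design review → the demo → the all-hands. Each link is directly stated, so the design review comes before the all-hands.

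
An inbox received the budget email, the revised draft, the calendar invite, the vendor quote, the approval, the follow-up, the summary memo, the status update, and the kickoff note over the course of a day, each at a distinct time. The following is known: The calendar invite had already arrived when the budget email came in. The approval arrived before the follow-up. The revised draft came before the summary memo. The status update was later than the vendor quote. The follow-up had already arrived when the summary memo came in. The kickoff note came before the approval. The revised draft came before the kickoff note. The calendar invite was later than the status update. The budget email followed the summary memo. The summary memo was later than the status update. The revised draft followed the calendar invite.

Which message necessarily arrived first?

the vendor quote

The vendor quote has a chain of constraints placing it before every other message, so the vendor quote must be first.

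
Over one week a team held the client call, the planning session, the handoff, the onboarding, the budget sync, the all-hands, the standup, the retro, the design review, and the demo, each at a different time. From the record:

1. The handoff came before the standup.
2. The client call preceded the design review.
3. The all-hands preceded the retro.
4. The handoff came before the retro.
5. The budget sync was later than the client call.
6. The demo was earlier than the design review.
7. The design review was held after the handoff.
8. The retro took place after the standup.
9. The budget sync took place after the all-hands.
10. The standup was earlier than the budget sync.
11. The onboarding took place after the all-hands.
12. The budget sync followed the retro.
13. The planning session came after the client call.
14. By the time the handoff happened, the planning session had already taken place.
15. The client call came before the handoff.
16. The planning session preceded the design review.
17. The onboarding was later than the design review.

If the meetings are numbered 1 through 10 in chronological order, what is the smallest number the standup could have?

The client call, the handoff, and the planning session must all come before the standup — 3 forced predecessors.
Nothing else is forced ahead of the standup, so its earliest slot is position 3 + 1 = 4.

4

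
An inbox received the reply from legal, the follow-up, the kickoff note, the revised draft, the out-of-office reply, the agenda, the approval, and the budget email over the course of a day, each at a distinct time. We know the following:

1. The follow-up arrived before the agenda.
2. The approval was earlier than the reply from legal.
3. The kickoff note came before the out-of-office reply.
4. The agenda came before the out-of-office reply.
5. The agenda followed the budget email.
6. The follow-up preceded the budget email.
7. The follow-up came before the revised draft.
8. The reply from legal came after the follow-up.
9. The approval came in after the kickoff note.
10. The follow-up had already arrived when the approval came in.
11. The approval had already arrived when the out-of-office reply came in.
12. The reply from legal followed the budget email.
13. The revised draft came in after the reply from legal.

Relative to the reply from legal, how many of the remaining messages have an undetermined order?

Forced before the reply from legal: the approval, the budget email, the follow-up, and the kickoff note; forced after the reply from legal: the revised draft.
That leaves the agenda and the out-of-office reply with no forced order relative to the reply from legal — 2.

2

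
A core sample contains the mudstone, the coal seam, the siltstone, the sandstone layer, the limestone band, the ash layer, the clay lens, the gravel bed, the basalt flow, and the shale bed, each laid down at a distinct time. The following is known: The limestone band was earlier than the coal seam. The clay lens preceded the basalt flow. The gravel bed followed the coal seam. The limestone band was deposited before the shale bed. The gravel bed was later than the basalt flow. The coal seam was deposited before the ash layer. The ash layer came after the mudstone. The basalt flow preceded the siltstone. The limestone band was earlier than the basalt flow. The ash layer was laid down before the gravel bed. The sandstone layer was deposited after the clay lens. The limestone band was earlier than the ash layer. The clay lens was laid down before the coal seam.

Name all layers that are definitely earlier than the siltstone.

the basalt flow, the clay lens, the limestone band

Directly stated before the siltstone: the basalt flow.
The clay lens reaches the siltstone via the clay lens → the basalt flow → the siltstone.
The limestone band reaches the siltstone via the limestone band → the basalt flow → the siltstone.
No chain forces the ash layer (or any of the others) ahead of the siltstone.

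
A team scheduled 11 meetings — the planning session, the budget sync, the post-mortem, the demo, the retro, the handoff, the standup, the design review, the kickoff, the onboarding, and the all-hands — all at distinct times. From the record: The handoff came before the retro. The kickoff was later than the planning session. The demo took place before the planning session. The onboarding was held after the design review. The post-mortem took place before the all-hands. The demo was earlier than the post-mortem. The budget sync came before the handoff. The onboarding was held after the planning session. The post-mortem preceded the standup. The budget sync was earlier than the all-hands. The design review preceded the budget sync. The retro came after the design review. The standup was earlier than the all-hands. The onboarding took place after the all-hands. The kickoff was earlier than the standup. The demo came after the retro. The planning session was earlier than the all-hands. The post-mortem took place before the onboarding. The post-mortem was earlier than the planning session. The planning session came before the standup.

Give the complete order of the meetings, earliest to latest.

the design review, the budget sync, the handoff, the retro, the demo, the post-mortem, the planning session, the kickoff, the standup, the all-hands, the onboarding

The constraints fix every adjacent pair, so only one ordering works:
the design review → the budget sync → the handoff → the retro → the demo → the post-mortem → the planning session → the kickoff → the standup → the all-hands → the onboarding.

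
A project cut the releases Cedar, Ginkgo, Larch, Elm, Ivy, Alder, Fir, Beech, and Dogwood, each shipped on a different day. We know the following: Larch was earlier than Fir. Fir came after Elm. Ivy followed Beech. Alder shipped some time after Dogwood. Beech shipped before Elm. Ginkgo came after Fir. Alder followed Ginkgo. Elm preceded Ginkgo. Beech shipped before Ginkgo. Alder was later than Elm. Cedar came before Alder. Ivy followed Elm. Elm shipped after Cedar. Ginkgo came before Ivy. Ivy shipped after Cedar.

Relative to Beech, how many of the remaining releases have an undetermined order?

3

Forced after Beech: Alder, Elm, Fir, Ginkgo, and Ivy.
That leaves Cedar, Dogwood, and Larch with no forced order relative to Beech — 3.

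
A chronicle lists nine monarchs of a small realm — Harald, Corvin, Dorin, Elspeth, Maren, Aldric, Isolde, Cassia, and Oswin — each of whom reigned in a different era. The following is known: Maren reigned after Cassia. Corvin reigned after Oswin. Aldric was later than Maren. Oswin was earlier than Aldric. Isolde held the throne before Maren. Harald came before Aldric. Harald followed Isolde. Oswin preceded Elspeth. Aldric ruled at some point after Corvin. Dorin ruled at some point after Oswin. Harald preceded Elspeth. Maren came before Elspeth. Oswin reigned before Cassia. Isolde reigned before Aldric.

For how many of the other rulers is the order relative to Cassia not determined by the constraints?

Forced before Cassia: Oswin; forced after Cassia: Aldric, Elspeth, and Maren.
That leaves Corvin, Dorin, Harald, and Isolde with no forced order relative to Cassia — 4.

4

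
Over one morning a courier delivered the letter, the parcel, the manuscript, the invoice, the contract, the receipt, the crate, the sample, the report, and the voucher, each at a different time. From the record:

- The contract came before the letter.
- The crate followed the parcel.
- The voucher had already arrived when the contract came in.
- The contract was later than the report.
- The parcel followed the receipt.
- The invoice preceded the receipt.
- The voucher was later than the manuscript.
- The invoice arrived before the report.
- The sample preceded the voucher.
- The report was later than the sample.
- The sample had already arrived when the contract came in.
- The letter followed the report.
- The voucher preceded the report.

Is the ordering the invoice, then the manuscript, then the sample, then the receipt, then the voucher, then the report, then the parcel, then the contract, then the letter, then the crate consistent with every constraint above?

Check each stated constraint against the proposed order — e.g. the invoice is ahead of the report; the sample is ahead of the contract. Every pair is in the required order; nothing is violated.

yes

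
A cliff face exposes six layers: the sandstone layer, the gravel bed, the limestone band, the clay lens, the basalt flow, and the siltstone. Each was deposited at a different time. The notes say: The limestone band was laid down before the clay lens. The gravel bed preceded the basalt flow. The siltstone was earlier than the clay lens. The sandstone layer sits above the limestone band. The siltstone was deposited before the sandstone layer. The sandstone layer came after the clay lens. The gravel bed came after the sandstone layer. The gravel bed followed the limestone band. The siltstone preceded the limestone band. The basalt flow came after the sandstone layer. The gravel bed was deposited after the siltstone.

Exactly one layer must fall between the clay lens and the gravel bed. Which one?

Tracing the constraints gives the clay lens → the sandstone layer → the gravel bed, so the sandstone layer sits after the clay lens and before the gravel bed.
No other layer is forced both after the clay lens and before the gravel bed.

the sandstone layer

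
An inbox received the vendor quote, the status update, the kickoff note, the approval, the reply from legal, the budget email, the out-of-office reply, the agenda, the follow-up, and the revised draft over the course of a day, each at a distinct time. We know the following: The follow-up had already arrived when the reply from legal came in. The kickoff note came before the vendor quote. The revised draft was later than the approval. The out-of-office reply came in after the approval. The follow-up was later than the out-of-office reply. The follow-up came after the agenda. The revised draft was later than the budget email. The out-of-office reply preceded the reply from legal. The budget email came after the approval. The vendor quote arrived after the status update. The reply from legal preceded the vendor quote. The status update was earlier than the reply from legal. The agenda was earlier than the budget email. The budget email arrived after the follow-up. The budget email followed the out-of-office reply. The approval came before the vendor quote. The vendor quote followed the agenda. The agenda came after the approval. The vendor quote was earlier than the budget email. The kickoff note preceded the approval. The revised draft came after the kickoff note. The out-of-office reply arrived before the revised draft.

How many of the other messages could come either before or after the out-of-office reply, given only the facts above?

Forced before the out-of-office reply: the approval and the kickoff note; forced after the out-of-office reply: the budget email, the follow-up, the reply from legal, the revised draft, and the vendor quote.
That leaves the agenda and the status update with no forced order relative to the out-of-office reply — 2.

2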